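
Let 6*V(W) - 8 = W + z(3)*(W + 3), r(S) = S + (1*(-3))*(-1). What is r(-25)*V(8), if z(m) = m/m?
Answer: -99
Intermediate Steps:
z(m) = 1
r(S) = 3 + S (r(S) = S - 3*(-1) = S + 3 = 3 + S)
V(W) = 11/6 + W/3 (V(W) = 4/3 + (W + 1*(W + 3))/6 = 4/3 + (W + 1*(3 + W))/6 = 4/3 + (W + (3 + W))/6 = 4/3 + (3 + 2*W)/6 = 4/3 + (½ + W/3) = 11/6 + W/3)
r(-25)*V(8) = (3 - 25)*(11/6 + (⅓)*8) = -22*(11/6 + 8/3) = -22*9/2 = -99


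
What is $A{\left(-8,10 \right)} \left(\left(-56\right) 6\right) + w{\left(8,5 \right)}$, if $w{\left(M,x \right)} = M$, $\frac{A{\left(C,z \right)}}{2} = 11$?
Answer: $-7384$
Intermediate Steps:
$A{\left(C,z \right)} = 22$ ($A{\left(C,z \right)} = 2 \cdot 11 = 22$)
$A{\left(-8,10 \right)} \left(\left(-56\right) 6\right) + w{\left(8,5 \right)} = 22 \left(\left(-56\right) 6\right) + 8 = 22 \left(-336\right) + 8 = -7392 + 8 = -7384$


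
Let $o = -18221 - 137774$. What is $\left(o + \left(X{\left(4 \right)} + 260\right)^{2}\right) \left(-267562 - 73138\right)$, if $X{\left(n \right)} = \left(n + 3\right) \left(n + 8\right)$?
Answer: $12830421300$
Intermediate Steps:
$X{\left(n \right)} = \left(3 + n\right) \left(8 + n\right)$
$o = -155995$
$\left(o + \left(X{\left(4 \right)} + 260\right)^{2}\right) \left(-267562 - 73138\right) = \left(-155995 + \left(\left(24 + 4^{2} + 11 \cdot 4\right) + 260\right)^{2}\right) \left(-267562 - 73138\right) = \left(-155995 + \left(\left(24 + 16 + 44\right) + 260\right)^{2}\right) \left(-340700\right) = \left(-155995 + \left(84 + 260\right)^{2}\right) \left(-340700\right) = \left(-155995 + 344^{2}\right) \left(-340700\right) = \left(-155995 + 118336\right) \left(-340700\right) = \left(-37659\right) \left(-340700\right) = 12830421300$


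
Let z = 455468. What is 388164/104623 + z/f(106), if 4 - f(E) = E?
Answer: -23806417918/5335773 ≈ -4461.7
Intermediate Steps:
f(E) = 4 - E
388164/104623 + z/f(106) = 388164/104623 + 455468/(4 - 1*106) = 388164*(1/104623) + 455468/(4 - 106) = 388164/104623 + 455468/(-102) = 388164/104623 + 455468*(-1/102) = 388164/104623 - 227734/51 = -23806417918/5335773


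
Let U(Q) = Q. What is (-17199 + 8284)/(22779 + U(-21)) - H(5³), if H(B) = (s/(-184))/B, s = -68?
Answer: -12912034/32714625 ≈ -0.39469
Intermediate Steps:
H(B) = 17/(46*B) (H(B) = (-68/(-184))/B = (-68*(-1/184))/B = 17/(46*B))
(-17199 + 8284)/(22779 + U(-21)) - H(5³) = (-17199 + 8284)/(22779 - 21) - 17/(46*(5³)) = -8915/22758 - 17/(46*125) = -8915*1/22758 - 17/(46*125) = -8915/22758 - 1*17/5750 = -8915/22758 - 17/5750 = -12912034/32714625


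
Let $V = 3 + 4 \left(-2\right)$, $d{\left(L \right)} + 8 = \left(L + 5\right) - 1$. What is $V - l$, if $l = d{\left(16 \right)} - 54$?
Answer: $37$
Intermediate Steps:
$d{\left(L \right)} = -4 + L$ ($d{\left(L \right)} = -8 + \left(\left(L + 5\right) - 1\right) = -8 + \left(\left(5 + L\right) - 1\right) = -8 + \left(4 + L\right) = -4 + L$)
$l = -42$ ($l = \left(-4 + 16\right) - 54 = 12 - 54 = -42$)
$V = -5$ ($V = 3 - 8 = -5$)
$V - l = -5 - -42 = -5 + 42 = 37$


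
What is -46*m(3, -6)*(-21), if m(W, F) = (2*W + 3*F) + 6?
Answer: -5796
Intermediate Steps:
m(W, F) = 6 + 2*W + 3*F
-46*m(3, -6)*(-21) = -46*(6 + 2*3 + 3*(-6))*(-21) = -46*(6 + 6 - 18)*(-21) = -46*(-6)*(-21) = 276*(-21) = -5796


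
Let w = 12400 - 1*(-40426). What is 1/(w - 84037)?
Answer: -1/31211 ≈ -3.2040e-5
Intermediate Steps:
w = 52826 (w = 12400 + 40426 = 52826)
1/(w - 84037) = 1/(52826 - 84037) = 1/(-31211) = -1/31211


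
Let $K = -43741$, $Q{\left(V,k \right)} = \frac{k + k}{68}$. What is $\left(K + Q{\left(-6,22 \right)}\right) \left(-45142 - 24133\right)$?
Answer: $3030112950$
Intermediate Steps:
$Q{\left(V,k \right)} = \frac{k}{34}$ ($Q{\left(V,k \right)} = 2 k \frac{1}{68} = \frac{k}{34}$)
$\left(K + Q{\left(-6,22 \right)}\right) \left(-45142 - 24133\right) = \left(-43741 + \frac{1}{34} \cdot 22\right) \left(-45142 - 24133\right) = \left(-43741 + \frac{11}{17}\right) \left(-69275\right) = \left(- \frac{743586}{17}\right) \left(-69275\right) = 3030112950$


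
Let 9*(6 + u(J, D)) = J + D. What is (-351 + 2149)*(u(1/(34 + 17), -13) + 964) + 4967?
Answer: 791709733/459 ≈ 1.7249e+6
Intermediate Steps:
u(J, D) = -6 + D/9 + J/9 (u(J, D) = -6 + (J + D)/9 = -6 + (D + J)/9 = -6 + (D/9 + J/9) = -6 + D/9 + J/9)
(-351 + 2149)*(u(1/(34 + 17), -13) + 964) + 4967 = (-351 + 2149)*((-6 + (⅑)*(-13) + 1/(9*(34 + 17))) + 964) + 4967 = 1798*((-6 - 13/9 + (⅑)/51) + 964) + 4967 = 1798*((-6 - 13/9 + (⅑)*(1/51)) + 964) + 4967 = 1798*((-6 - 13/9 + 1/459) + 964) + 4967 = 1798*(-3416/459 + 964) + 4967 = 1798*(439060/459) + 4967 = 789429880/459 + 4967 = 791709733/459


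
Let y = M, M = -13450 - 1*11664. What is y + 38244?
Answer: 13130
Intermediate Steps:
M = -25114 (M = -13450 - 11664 = -25114)
y = -25114
y + 38244 = -25114 + 38244 = 13130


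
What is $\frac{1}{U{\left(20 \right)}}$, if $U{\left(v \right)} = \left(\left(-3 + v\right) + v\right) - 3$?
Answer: $\frac{1}{34} \approx 0.029412$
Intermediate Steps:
$U{\left(v \right)} = -6 + 2 v$ ($U{\left(v \right)} = \left(-3 + 2 v\right) - 3 = -6 + 2 v$)
$\frac{1}{U{\left(20 \right)}} = \frac{1}{-6 + 2 \cdot 20} = \frac{1}{-6 + 40} = \frac{1}{34}$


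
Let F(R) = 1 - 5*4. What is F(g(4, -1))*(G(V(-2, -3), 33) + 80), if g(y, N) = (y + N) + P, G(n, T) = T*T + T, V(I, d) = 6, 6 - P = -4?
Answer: -22838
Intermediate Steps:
P = 10 (P = 6 - 1*(-4) = 6 + 4 = 10)
G(n, T) = T + T**2 (G(n, T) = T**2 + T = T + T**2)
g(y, N) = 10 + N + y (g(y, N) = (y + N) + 10 = (N + y) + 10 = 10 + N + y)
F(R) = -19 (F(R) = 1 - 1*20 = 1 - 20 = -19)
F(g(4, -1))*(G(V(-2, -3), 33) + 80) = -19*(33*(1 + 33) + 80) = -19*(33*34 + 80) = -19*(1122 + 80) = -19*1202 = -22838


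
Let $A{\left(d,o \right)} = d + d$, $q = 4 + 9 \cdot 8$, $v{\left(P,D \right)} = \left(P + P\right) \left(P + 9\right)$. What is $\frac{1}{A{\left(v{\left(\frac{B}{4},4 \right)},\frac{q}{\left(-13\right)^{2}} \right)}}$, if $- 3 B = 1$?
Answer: $- \frac{36}{107} \approx -0.33645$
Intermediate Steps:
$B = - \frac{1}{3}$ ($B = \left(- \frac{1}{3}\right) 1 = - \frac{1}{3} \approx -0.33333$)
$v{\left(P,D \right)} = 2 P \left(9 + P\right)$
$q = 76$ ($q = 4 + 72 = 76$)
$A{\left(d,o \right)} = 2 d$
$\frac{1}{A{\left(v{\left(\frac{B}{4},4 \right)},\frac{q}{\left(-13\right)^{2}} \right)}} = \frac{1}{2 \cdot 2 \left(- \frac{1}{3 \cdot 4}\right) \left(9 - \frac{1}{3 \cdot 4}\right)} = \frac{1}{2 \cdot 2 \left(\left(- \frac{1}{3}\right) \frac{1}{4}\right) \left(9 - \frac{1}{12}\right)} = \frac{1}{2 \cdot 2 \left(- \frac{1}{12}\right) \left(9 - \frac{1}{12}\right)} = \frac{1}{2 \cdot 2 \left(- \frac{1}{12}\right) \frac{107}{12}} = \frac{1}{2 \left(- \frac{107}{72}\right)} = \frac{1}{- \frac{107}{36}} = - \frac{36}{107}$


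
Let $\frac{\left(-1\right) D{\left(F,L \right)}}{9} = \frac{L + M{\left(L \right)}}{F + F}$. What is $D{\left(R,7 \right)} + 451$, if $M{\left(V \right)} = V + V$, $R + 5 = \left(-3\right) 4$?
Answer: $\frac{15523}{34} \approx 456.56$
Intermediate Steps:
$R = -17$ ($R = -5 - 12 = -17$)
$M{\left(V \right)} = 2 V$
$D{\left(F,L \right)} = - \frac{27 L}{2 F}$ ($D{\left(F,L \right)} = - 9 \frac{L + 2 L}{F + F} = - 9 \frac{3 L}{2 F} = - \frac{27 L}{2 F}$)
$D{\left(R,7 \right)} + 451 = \left(- \frac{27}{2}\right) 7 \frac{1}{-17} + 451 = \left(- \frac{27}{2}\right) 7 \left(- \frac{1}{17}\right) + 451 = \frac{189}{34} + 451 = \frac{15523}{34}$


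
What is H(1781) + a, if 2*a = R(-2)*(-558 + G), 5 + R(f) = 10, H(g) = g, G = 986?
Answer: 2851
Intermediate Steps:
R(f) = 5 (R(f) = -5 + 10 = 5)
a = 1070 (a = (5*(-558 + 986))/2 = (5*428)/2 = (1/2)*2140 = 1070)
H(1781) + a = 1781 + 1070 = 2851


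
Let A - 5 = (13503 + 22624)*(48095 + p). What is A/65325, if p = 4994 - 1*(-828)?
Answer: 649286488/21775 ≈ 29818.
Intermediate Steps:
p = 5822 (p = 4994 + 828 = 5822)
A = 1947859464 (A = 5 + (13503 + 22624)*(48095 + 5822) = 5 + 36127*53917 = 5 + 1947859459 = 1947859464)
A/65325 = 1947859464/65325 = 1947859464*(1/65325) = 649286488/21775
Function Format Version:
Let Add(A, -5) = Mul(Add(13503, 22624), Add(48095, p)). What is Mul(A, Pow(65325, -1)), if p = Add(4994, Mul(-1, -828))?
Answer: Rational(649286488, 21775) ≈ 29818.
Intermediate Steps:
p = 5822 (p = Add(4994, 828) = 5822)
A = 1947859464 (A = Add(5, Mul(Add(13503, 22624), Add(48095, 5822))) = Add(5, Mul(36127, 53917)) = Add(5, 1947859459) = 1947859464)
Mul(A, Pow(65325, -1)) = Mul(1947859464, Pow(65325, -1)) = Mul(1947859464, Rational(1, 65325)) = Rational(649286488, 21775)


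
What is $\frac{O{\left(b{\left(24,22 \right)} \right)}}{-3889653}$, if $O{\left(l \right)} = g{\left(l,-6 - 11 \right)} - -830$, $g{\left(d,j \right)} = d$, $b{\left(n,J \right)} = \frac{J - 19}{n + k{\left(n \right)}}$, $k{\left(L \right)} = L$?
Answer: $- \frac{4427}{20744816} \approx -0.0002134$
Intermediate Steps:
$b{\left(n,J \right)} = \frac{-19 + J}{2 n}$ ($b{\left(n,J \right)} = \frac{J - 19}{n + n} = \frac{-19 + J}{2 n}$)
$O{\left(l \right)} = 830 + l$ ($O{\left(l \right)} = l - -830 = l + 830 = 830 + l$)
$\frac{O{\left(b{\left(24,22 \right)} \right)}}{-3889653} = \frac{830 + \frac{-19 + 22}{2 \cdot 24}}{-3889653} = \left(830 + \frac{1}{2} \cdot \frac{1}{24} \cdot 3\right) \left(- \frac{1}{3889653}\right) = \left(830 + \frac{1}{16}\right) \left(- \frac{1}{3889653}\right) = \frac{13281}{16} \left(- \frac{1}{3889653}\right) = - \frac{4427}{20744816}$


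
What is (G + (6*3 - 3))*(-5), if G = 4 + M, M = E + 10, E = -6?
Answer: -115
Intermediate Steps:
M = 4 (M = -6 + 10 = 4)
G = 8 (G = 4 + 4 = 8)
(G + (6*3 - 3))*(-5) = (8 + (6*3 - 3))*(-5) = (8 + (18 - 3))*(-5) = (8 + 15)*(-5) = 23*(-5) = -115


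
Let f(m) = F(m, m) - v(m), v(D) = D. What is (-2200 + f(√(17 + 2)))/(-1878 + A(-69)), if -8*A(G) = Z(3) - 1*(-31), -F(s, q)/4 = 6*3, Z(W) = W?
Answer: 9088/7529 + 4*√19/7529 ≈ 1.2094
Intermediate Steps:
F(s, q) = -72 (F(s, q) = -24*3 = -4*18 = -72)
A(G) = -17/4 (A(G) = -(3 - 1*(-31))/8 = -(3 + 31)/8 = -⅛*34 = -17/4)
f(m) = -72 - m
(-2200 + f(√(17 + 2)))/(-1878 + A(-69)) = (-2200 + (-72 - √(17 + 2)))/(-1878 - 17/4) = (-2200 + (-72 - √19))/(-7529/4) = (-2272 - √19)*(-4/7529) = 9088/7529 + 4*√19/7529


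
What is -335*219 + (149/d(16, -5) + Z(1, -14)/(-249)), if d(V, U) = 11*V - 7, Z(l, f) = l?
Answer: -3087235633/42081 ≈ -73364.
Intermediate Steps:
d(V, U) = -7 + 11*V
-335*219 + (149/d(16, -5) + Z(1, -14)/(-249)) = -335*219 + (149/(-7 + 11*16) + 1/(-249)) = -73365 + (149/(-7 + 176) + 1*(-1/249)) = -73365 + (149/169 - 1/249) = -73365 + 36932/42081 = -3087235633/42081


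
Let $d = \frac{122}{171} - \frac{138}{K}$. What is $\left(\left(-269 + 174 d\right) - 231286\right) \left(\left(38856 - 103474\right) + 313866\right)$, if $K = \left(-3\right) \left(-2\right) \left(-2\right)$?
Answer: $- \frac{3259541218496}{57} \approx -5.7185 \cdot 10^{10}$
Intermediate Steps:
$K = -12$ ($K = 6 \left(-2\right) = -12$)
$d = \frac{4177}{342}$ ($d = \frac{122}{171} - \frac{138}{-12} = 122 \cdot \frac{1}{171} - - \frac{23}{2} = \frac{122}{171} + \frac{23}{2} = \frac{4177}{342} \approx 12.213$)
$\left(\left(-269 + 174 d\right) - 231286\right) \left(\left(38856 - 103474\right) + 313866\right) = \left(\left(-269 + 174 \cdot \frac{4177}{342}\right) - 231286\right) \left(\left(38856 - 103474\right) + 313866\right) = \left(\left(-269 + \frac{121133}{57}\right) - 231286\right) \left(\left(38856 - 103474\right) + 313866\right) = \left(\frac{105800}{57} - 231286\right) \left(-64618 + 313866\right) = \left(- \frac{13077502}{57}\right) 249248 = - \frac{3259541218496}{57}$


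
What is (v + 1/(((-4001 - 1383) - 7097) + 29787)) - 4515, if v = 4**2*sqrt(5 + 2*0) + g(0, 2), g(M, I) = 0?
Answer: -78136589/17306 + 16*sqrt(5) ≈ -4479.2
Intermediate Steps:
v = 16*sqrt(5) (v = 4**2*sqrt(5 + 2*0) + 0 = 16*sqrt(5 + 0) + 0 = 16*sqrt(5) + 0 = 16*sqrt(5) ≈ 35.777)
(v + 1/(((-4001 - 1383) - 7097) + 29787)) - 4515 = (16*sqrt(5) + 1/(((-4001 - 1383) - 7097) + 29787)) - 4515 = (16*sqrt(5) + 1/((-5384 - 7097) + 29787)) - 4515 = (16*sqrt(5) + 1/(-12481 + 29787)) - 4515 = (16*sqrt(5) + 1/17306) - 4515 = (1/17306 + 16*sqrt(5)) - 4515 = -78136589/17306 + 16*sqrt(5)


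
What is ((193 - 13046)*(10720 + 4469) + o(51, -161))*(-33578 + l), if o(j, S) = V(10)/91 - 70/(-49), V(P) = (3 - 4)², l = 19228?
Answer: 36419077412800/13 ≈ 2.8015e+12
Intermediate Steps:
V(P) = 1 (V(P) = (-1)² = 1)
o(j, S) = 131/91 (o(j, S) = 1/91 - 70/(-49) = 1*(1/91) - 70*(-1/49) = 1/91 + 10/7 = 131/91)
((193 - 13046)*(10720 + 4469) + o(51, -161))*(-33578 + l) = ((193 - 13046)*(10720 + 4469) + 131/91)*(-33578 + 19228) = (-12853*15189 + 131/91)*(-14350) = (-195224217 + 131/91)*(-14350) = -17765403616/91*(-14350) = 36419077412800/13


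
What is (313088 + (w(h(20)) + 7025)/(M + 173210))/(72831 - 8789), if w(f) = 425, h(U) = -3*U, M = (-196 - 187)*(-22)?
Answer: 28434029709/5816166356 ≈ 4.8888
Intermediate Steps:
M = 8426 (M = -383*(-22) = 8426)
(313088 + (w(h(20)) + 7025)/(M + 173210))/(72831 - 8789) = (313088 + (425 + 7025)/(8426 + 173210))/(72831 - 8789) = (313088 + 7450/181636)/64042 = (313088 + 7450*(1/181636))*(1/64042) = (313088 + 3725/90818)*(1/64042) = (28434029709/90818)*(1/64042) = 28434029709/5816166356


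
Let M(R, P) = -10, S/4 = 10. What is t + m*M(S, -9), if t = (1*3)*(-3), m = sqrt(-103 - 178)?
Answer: -9 - 10*I*sqrt(281) ≈ -9.0 - 167.63*I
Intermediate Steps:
S = 40 (S = 4*10 = 40)
m = I*sqrt(281) (m = sqrt(-281) = I*sqrt(281) ≈ 16.763*I)
t = -9 (t = 3*(-3) = -9)
t + m*M(S, -9) = -9 + (I*sqrt(281))*(-10) = -9 - 10*I*sqrt(281)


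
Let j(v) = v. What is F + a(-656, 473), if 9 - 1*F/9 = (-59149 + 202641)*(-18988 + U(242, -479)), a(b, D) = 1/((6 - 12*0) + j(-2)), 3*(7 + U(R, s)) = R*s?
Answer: 297722367637/4 ≈ 7.4431e+10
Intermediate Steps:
U(R, s) = -7 + R*s/3 (U(R, s) = -7 + (R*s)/3 = -7 + R*s/3)
a(b, D) = ¼ (a(b, D) = 1/((6 - 12*0) - 2) = 1/((6 + 0) - 2) = 1/(6 - 2) = 1/4 = ¼)
F = 74430591909 (F = 81 - 9*(-59149 + 202641)*(-18988 + (-7 + (⅓)*242*(-479))) = 81 - 1291428*(-18988 + (-7 - 115918/3)) = 81 - 1291428*(-18988 - 115939/3) = 81 - 1291428*(-172903)/3 = 81 - 9*(-24810197276/3) = 81 + 74430591828 = 74430591909)
F + a(-656, 473) = 74430591909 + ¼ = 297722367637/4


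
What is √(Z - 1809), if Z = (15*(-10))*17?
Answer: I*√4359 ≈ 66.023*I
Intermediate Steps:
Z = -2550 (Z = -150*17 = -2550)
√(Z - 1809) = √(-2550 - 1809) = √(-4359) = I*√4359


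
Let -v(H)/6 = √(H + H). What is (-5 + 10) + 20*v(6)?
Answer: 5 - 240*√3 ≈ -410.69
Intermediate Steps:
v(H) = -6*√2*√H (v(H) = -6*√(H + H) = -6*√2*√H)
(-5 + 10) + 20*v(6) = (-5 + 10) + 20*(-6*√2*√6) = 5 + 20*(-12*√3) = 5 - 240*√3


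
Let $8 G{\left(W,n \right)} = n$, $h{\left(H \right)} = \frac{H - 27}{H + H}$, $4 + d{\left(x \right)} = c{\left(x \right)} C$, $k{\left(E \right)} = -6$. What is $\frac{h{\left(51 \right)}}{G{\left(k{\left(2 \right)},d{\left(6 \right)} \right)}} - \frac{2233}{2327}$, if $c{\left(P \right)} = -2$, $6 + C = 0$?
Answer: $- \frac{28653}{39559} \approx -0.72431$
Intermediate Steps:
$C = -6$ ($C = -6 + 0 = -6$)
$d{\left(x \right)} = 8$ ($d{\left(x \right)} = -4 - -12 = -4 + 12 = 8$)
$h{\left(H \right)} = \frac{-27 + H}{2 H}$
$G{\left(W,n \right)} = \frac{n}{8}$
$\frac{h{\left(51 \right)}}{G{\left(k{\left(2 \right)},d{\left(6 \right)} \right)}} - \frac{2233}{2327} = \frac{\frac{1}{2} \cdot \frac{1}{51} \left(-27 + 51\right)}{\frac{1}{8} \cdot 8} - \frac{2233}{2327} = \frac{\frac{1}{2} \cdot \frac{1}{51} \cdot 24}{1} - \frac{2233}{2327} = \frac{4}{17} \cdot 1 - \frac{2233}{2327} = \frac{4}{17} - \frac{2233}{2327} = - \frac{28653}{39559}$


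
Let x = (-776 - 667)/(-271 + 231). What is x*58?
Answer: 41847/20 ≈ 2092.4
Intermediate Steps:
x = 1443/40 (x = -1443/(-40) = -1443*(-1/40) = 1443/40 ≈ 36.075)
x*58 = (1443/40)*58 = 41847/20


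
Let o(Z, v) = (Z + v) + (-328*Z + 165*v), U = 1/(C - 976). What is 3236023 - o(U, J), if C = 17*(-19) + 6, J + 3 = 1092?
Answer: 1316812210/431 ≈ 3.0552e+6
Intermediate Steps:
J = 1089 (J = -3 + 1092 = 1089)
C = -317 (C = -323 + 6 = -317)
U = -1/1293 (U = 1/(-317 - 976) = 1/(-1293) = -1/1293 ≈ -0.00077340)
o(Z, v) = -327*Z + 166*v
3236023 - o(U, J) = 3236023 - (-327*(-1/1293) + 166*1089) = 3236023 - (109/431 + 180774) = 3236023 - 1*77913703/431 = 3236023 - 77913703/431 = 1316812210/431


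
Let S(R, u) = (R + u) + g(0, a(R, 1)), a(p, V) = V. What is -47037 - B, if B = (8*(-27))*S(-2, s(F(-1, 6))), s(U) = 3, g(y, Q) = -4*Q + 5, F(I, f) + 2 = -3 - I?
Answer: -46605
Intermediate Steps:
F(I, f) = -5 - I (F(I, f) = -2 + (-3 - I) = -5 - I)
g(y, Q) = 5 - 4*Q
S(R, u) = 1 + R + u (S(R, u) = (R + u) + (5 - 4*1) = (R + u) + (5 - 4) = (R + u) + 1 = 1 + R + u)
B = -432 (B = (8*(-27))*(1 - 2 + 3) = -216*2 = -432)
-47037 - B = -47037 - 1*(-432) = -47037 + 432 = -46605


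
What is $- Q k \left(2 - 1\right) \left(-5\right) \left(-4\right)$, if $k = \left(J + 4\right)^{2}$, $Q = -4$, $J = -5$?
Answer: $80$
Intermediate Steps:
$k = 1$ ($k = \left(-5 + 4\right)^{2} = \left(-1\right)^{2} = 1$)
$- Q k \left(2 - 1\right) \left(-5\right) \left(-4\right) = - \left(-4\right) 1 \left(2 - 1\right) \left(-5\right) \left(-4\right) = - \left(-4\right) 1 \left(-5\right) \left(-4\right) = - \left(-4\right) \left(\left(-5\right) \left(-4\right)\right) = - \left(-4\right) 20 = \left(-1\right) \left(-80\right) = 80$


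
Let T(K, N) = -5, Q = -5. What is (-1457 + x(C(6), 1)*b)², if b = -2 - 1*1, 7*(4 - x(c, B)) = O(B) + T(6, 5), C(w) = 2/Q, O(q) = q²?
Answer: 105987025/49 ≈ 2.1630e+6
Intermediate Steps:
C(w) = -⅖ (C(w) = 2/(-5) = 2*(-⅕) = -⅖)
x(c, B) = 33/7 - B²/7 (x(c, B) = 4 - (B² - 5)/7 = 4 - (-5 + B²)/7 = 4 + (5/7 - B²/7) = 33/7 - B²/7)
b = -3 (b = -2 - 1 = -3)
(-1457 + x(C(6), 1)*b)² = (-1457 + (33/7 - ⅐*1²)*(-3))² = (-1457 + (33/7 - ⅐*1)*(-3))² = (-1457 + (33/7 - ⅐)*(-3))² = (-1457 + (32/7)*(-3))² = (-1457 - 96/7)² = (-10295/7)² = 105987025/49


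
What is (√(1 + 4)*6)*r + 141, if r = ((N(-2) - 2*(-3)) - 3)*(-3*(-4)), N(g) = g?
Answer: 141 + 72*√5 ≈ 302.00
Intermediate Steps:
r = 12 (r = ((-2 - 2*(-3)) - 3)*(-3*(-4)) = ((-2 + 6) - 3)*12 = (4 - 3)*12 = 1*12 = 12)
(√(1 + 4)*6)*r + 141 = (√(1 + 4)*6)*12 + 141 = (√5*6)*12 + 141 = (6*√5)*12 + 141 = 72*√5 + 141 = 141 + 72*√5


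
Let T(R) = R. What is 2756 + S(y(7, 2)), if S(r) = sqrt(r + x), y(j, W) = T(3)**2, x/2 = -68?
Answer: 2756 + I*sqrt(127) ≈ 2756.0 + 11.269*I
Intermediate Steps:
x = -136 (x = 2*(-68) = -136)
y(j, W) = 9 (y(j, W) = 3**2 = 9)
S(r) = sqrt(-136 + r) (S(r) = sqrt(r - 136) = sqrt(-136 + r))
2756 + S(y(7, 2)) = 2756 + sqrt(-136 + 9) = 2756 + sqrt(-127) = 2756 + I*sqrt(127)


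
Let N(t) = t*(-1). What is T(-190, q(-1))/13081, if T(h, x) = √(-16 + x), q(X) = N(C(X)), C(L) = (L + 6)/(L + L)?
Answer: 3*I*√6/26162 ≈ 0.00028088*I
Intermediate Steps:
C(L) = (6 + L)/(2*L) (C(L) = (6 + L)/((2*L)) = (6 + L)*(1/(2*L)) = (6 + L)/(2*L))
N(t) = -t
q(X) = -(6 + X)/(2*X)
T(-190, q(-1))/13081 = √(-16 + (½)*(-6 - 1*(-1))/(-1))/13081 = √(-16 + (½)*(-1)*(-6 + 1))*(1/13081) = √(-16 + (½)*(-1)*(-5))*(1/13081) = √(-16 + 5/2)*(1/13081) = √(-27/2)*(1/13081) = (3*I*√6/2)*(1/13081) = 3*I*√6/26162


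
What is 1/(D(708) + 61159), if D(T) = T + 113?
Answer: 1/61980 ≈ 1.6134e-5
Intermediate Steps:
D(T) = 113 + T
1/(D(708) + 61159) = 1/((113 + 708) + 61159) = 1/(821 + 61159) = 1/61980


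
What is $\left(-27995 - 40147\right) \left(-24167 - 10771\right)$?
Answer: $2380745196$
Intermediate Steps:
$\left(-27995 - 40147\right) \left(-24167 - 10771\right) = \left(-68142\right) \left(-34938\right) = 2380745196$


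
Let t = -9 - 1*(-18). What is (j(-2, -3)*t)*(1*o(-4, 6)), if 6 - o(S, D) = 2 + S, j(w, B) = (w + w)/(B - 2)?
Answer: 288/5 ≈ 57.600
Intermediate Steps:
j(w, B) = 2*w/(-2 + B) (j(w, B) = (2*w)/(-2 + B) = 2*w/(-2 + B))
o(S, D) = 4 - S (o(S, D) = 6 - (2 + S) = 6 + (-2 - S) = 4 - S)
t = 9 (t = -9 + 18 = 9)
(j(-2, -3)*t)*(1*o(-4, 6)) = ((2*(-2)/(-2 - 3))*9)*(1*(4 - 1*(-4))) = ((2*(-2)/(-5))*9)*(1*(4 + 4)) = ((2*(-2)*(-⅕))*9)*(1*8) = ((⅘)*9)*8 = (36/5)*8 = 288/5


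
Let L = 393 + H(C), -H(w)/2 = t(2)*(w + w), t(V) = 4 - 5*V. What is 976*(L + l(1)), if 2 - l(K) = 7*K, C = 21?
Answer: 870592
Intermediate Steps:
l(K) = 2 - 7*K
H(w) = 24*w (H(w) = -2*(4 - 5*2)*(w + w) = -2*(4 - 10)*2*w = -(-12)*2*w = -(-24)*w = 24*w)
L = 897 (L = 393 + 24*21 = 393 + 504 = 897)
976*(L + l(1)) = 976*(897 + (2 - 7*1)) = 976*(897 + (2 - 7)) = 976*(897 - 5) = 976*892 = 870592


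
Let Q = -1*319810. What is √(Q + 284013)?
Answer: I*√35797 ≈ 189.2*I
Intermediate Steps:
Q = -319810
√(Q + 284013) = √(-319810 + 284013) = √(-35797) = I*√35797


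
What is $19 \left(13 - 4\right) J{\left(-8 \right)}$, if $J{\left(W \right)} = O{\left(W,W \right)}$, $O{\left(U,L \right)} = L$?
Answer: $-1368$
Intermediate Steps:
$J{\left(W \right)} = W$
$19 \left(13 - 4\right) J{\left(-8 \right)} = 19 \left(13 - 4\right) \left(-8\right) = 19 \cdot 9 \left(-8\right) = 171 \left(-8\right) = -1368$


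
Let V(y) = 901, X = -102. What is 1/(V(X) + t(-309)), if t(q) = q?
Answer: 1/592 ≈ 0.0016892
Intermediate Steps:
1/(V(X) + t(-309)) = 1/(901 - 309) = 1/592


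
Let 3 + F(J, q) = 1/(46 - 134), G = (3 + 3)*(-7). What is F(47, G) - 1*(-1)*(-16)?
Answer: -1673/88 ≈ -19.011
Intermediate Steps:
G = -42 (G = 6*(-7) = -42)
F(J, q) = -265/88 (F(J, q) = -3 + 1/(46 - 134) = -3 + 1/(-88) = -3 - 1/88 = -265/88)
F(47, G) - 1*(-1)*(-16) = -265/88 - 1*(-1)*(-16) = -265/88 + 1*(-16) = -265/88 - 16 = -1673/88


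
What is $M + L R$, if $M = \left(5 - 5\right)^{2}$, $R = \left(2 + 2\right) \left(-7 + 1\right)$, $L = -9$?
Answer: $216$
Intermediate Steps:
$R = -24$ ($R = 4 \left(-6\right) = -24$)
$M = 0$ ($M = 0^{2} = 0$)
$M + L R = 0 - -216 = 0 + 216 = 216$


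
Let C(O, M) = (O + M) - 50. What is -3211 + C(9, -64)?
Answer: -3316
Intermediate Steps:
C(O, M) = -50 + M + O (C(O, M) = (M + O) - 50 = -50 + M + O)
-3211 + C(9, -64) = -3211 + (-50 - 64 + 9) = -3211 - 105 = -3316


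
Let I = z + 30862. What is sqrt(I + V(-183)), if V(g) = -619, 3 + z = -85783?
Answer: I*sqrt(55543) ≈ 235.68*I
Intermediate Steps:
z = -85786 (z = -3 - 85783 = -85786)
I = -54924 (I = -85786 + 30862 = -54924)
sqrt(I + V(-183)) = sqrt(-54924 - 619) = sqrt(-55543) = I*sqrt(55543)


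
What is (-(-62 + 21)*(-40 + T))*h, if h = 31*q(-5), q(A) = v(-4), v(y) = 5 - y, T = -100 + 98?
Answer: -480438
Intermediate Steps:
T = -2
q(A) = 9 (q(A) = 5 - 1*(-4) = 5 + 4 = 9)
h = 279 (h = 31*9 = 279)
(-(-62 + 21)*(-40 + T))*h = -(-62 + 21)*(-40 - 2)*279 = -(-41)*(-42)*279 = -1*1722*279 = -1722*279 = -480438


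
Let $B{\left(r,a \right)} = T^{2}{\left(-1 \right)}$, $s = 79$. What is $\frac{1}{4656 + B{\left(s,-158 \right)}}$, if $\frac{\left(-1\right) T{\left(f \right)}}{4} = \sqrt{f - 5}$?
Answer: $\frac{1}{4560} \approx 0.0002193$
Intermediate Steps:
$T{\left(f \right)} = - 4 \sqrt{-5 + f}$ ($T{\left(f \right)} = - 4 \sqrt{f - 5} = - 4 \sqrt{-5 + f}$)
$B{\left(r,a \right)} = -96$ ($B{\left(r,a \right)} = \left(- 4 \sqrt{-5 - 1}\right)^{2} = \left(- 4 \sqrt{-6}\right)^{2} = \left(- 4 i \sqrt{6}\right)^{2} = -96$)
$\frac{1}{4656 + B{\left(s,-158 \right)}} = \frac{1}{4656 - 96} = \frac{1}{4560}$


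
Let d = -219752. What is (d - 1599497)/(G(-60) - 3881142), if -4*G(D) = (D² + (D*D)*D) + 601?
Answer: 7276996/15312769 ≈ 0.47522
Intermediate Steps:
G(D) = -601/4 - D²/4 - D³/4 (G(D) = -((D² + (D*D)*D) + 601)/4 = -((D² + D²*D) + 601)/4 = -((D² + D³) + 601)/4 = -(601 + D² + D³)/4 = -601/4 - D²/4 - D³/4)
(d - 1599497)/(G(-60) - 3881142) = (-219752 - 1599497)/((-601/4 - ¼*(-60)² - ¼*(-60)³) - 3881142) = -1819249/((-601/4 - ¼*3600 - ¼*(-216000)) - 3881142) = -1819249/((-601/4 - 900 + 54000) - 3881142) = -1819249/(211799/4 - 3881142) = -1819249/(-15312769/4) = -1819249*(-4/15312769) = 7276996/15312769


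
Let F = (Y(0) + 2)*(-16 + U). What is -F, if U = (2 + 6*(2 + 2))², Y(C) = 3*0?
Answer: -1320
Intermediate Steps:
Y(C) = 0
U = 676 (U = (2 + 6*4)² = (2 + 24)² = 26² = 676)
F = 1320 (F = (0 + 2)*(-16 + 676) = 2*660 = 1320)
-F = -1*1320 = -1320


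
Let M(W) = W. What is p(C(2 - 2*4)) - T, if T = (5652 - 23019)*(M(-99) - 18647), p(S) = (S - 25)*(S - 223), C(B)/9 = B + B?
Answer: -325517759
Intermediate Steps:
C(B) = 18*B (C(B) = 9*(B + B) = 9*(2*B) = 18*B)
p(S) = (-223 + S)*(-25 + S) (p(S) = (-25 + S)*(-223 + S) = (-223 + S)*(-25 + S))
T = 325561782 (T = (5652 - 23019)*(-99 - 18647) = -17367*(-18746) = 325561782)
p(C(2 - 2*4)) - T = (5575 + (18*(2 - 2*4))² - 4464*(2 - 2*4)) - 1*325561782 = (5575 + (18*(2 - 8))² - 4464*(2 - 8)) - 325561782 = (5575 + (18*(-6))² - 4464*(-6)) - 325561782 = (5575 + (-108)² - 248*(-108)) - 325561782 = (5575 + 11664 + 26784) - 325561782 = 44023 - 325561782 = -325517759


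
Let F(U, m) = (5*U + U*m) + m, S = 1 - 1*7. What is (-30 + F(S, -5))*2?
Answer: -70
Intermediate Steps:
S = -6 (S = 1 - 7 = -6)
F(U, m) = m + 5*U + U*m
(-30 + F(S, -5))*2 = (-30 + (-5 + 5*(-6) - 6*(-5)))*2 = (-30 + (-5 - 30 + 30))*2 = (-30 - 5)*2 = -35*2 = -70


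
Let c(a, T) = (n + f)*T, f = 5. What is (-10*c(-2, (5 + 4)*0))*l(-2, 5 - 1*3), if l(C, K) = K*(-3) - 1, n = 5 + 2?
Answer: 0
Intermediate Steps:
n = 7
l(C, K) = -1 - 3*K (l(C, K) = -3*K - 1 = -1 - 3*K)
c(a, T) = 12*T (c(a, T) = (7 + 5)*T = 12*T)
(-10*c(-2, (5 + 4)*0))*l(-2, 5 - 1*3) = (-120*(5 + 4)*0)*(-1 - 3*(5 - 1*3)) = (-120*9*0)*(-1 - 3*(5 - 3)) = (-120*0)*(-1 - 3*2) = (-10*0)*(-1 - 6) = 0*(-7) = 0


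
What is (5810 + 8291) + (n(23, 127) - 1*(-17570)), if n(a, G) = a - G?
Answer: 31567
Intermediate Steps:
(5810 + 8291) + (n(23, 127) - 1*(-17570)) = (5810 + 8291) + ((23 - 1*127) - 1*(-17570)) = 14101 + ((23 - 127) + 17570) = 14101 + (-104 + 17570) = 14101 + 17466 = 31567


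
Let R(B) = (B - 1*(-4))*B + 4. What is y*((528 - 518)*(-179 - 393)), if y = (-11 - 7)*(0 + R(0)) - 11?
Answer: 474760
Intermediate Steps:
R(B) = 4 + B*(4 + B) (R(B) = (B + 4)*B + 4 = (4 + B)*B + 4 = B*(4 + B) + 4 = 4 + B*(4 + B))
y = -83 (y = (-11 - 7)*(0 + (4 + 0² + 4*0)) - 11 = -18*(0 + (4 + 0 + 0)) - 11 = -18*(0 + 4) - 11 = -18*4 - 11 = -72 - 11 = -83)
y*((528 - 518)*(-179 - 393)) = -83*(528 - 518)*(-179 - 393) = -830*(-572) = -83*(-5720) = 474760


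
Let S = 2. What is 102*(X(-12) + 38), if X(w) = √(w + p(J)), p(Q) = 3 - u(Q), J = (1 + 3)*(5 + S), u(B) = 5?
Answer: 3876 + 102*I*√14 ≈ 3876.0 + 381.65*I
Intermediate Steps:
J = 28 (J = (1 + 3)*(5 + 2) = 4*7 = 28)
p(Q) = -2 (p(Q) = 3 - 1*5 = 3 - 5 = -2)
X(w) = √(-2 + w) (X(w) = √(w - 2) = √(-2 + w))
102*(X(-12) + 38) = 102*(√(-2 - 12) + 38) = 102*(√(-14) + 38) = 102*(I*√14 + 38) = 102*(38 + I*√14) = 3876 + 102*I*√14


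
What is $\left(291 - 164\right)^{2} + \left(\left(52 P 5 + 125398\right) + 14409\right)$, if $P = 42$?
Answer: $166856$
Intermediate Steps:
$\left(291 - 164\right)^{2} + \left(\left(52 P 5 + 125398\right) + 14409\right) = \left(291 - 164\right)^{2} + \left(\left(52 \cdot 42 \cdot 5 + 125398\right) + 14409\right) = 127^{2} + \left(\left(2184 \cdot 5 + 125398\right) + 14409\right) = 16129 + \left(\left(10920 + 125398\right) + 14409\right) = 16129 + \left(136318 + 14409\right) = 16129 + 150727 = 166856$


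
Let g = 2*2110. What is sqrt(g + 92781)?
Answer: sqrt(97001) ≈ 311.45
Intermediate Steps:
g = 4220
sqrt(g + 92781) = sqrt(4220 + 92781) = sqrt(97001)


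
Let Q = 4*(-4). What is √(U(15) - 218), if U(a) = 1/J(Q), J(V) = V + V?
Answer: I*√13954/8 ≈ 14.766*I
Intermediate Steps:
Q = -16
J(V) = 2*V
U(a) = -1/32 (U(a) = 1/(2*(-16)) = 1/(-32) = -1/32)
√(U(15) - 218) = √(-1/32 - 218) = √(-6977/32) = I*√13954/8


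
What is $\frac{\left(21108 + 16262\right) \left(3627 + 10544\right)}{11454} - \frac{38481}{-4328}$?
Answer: $\frac{1146210444967}{24786456} \approx 46243.0$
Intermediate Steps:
$\frac{\left(21108 + 16262\right) \left(3627 + 10544\right)}{11454} - \frac{38481}{-4328} = 37370 \cdot 14171 \cdot \frac{1}{11454} - - \frac{38481}{4328} = 529570270 \cdot \frac{1}{11454} + \frac{38481}{4328} = \frac{264785135}{5727} + \frac{38481}{4328} = \frac{1146210444967}{24786456}$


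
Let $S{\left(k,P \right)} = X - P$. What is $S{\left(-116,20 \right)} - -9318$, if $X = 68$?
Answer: $9366$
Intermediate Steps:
$S{\left(k,P \right)} = 68 - P$
$S{\left(-116,20 \right)} - -9318 = \left(68 - 20\right) - -9318 = \left(68 - 20\right) + 9318 = 48 + 9318 = 9366$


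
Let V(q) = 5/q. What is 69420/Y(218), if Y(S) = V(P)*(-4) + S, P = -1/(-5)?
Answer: 34710/59 ≈ 588.30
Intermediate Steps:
P = 1/5 (P = -1*(-1/5) = 1/5 ≈ 0.20000)
Y(S) = -100 + S (Y(S) = (5/(1/5))*(-4) + S = (5*5)*(-4) + S = 25*(-4) + S = -100 + S)
69420/Y(218) = 69420/(-100 + 218) = 69420/118 = 69420*(1/118) = 34710/59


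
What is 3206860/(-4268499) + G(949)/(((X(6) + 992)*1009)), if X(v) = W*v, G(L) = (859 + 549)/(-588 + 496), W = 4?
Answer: -9451731016496/12580500149211 ≈ -0.75130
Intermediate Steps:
G(L) = -352/23 (G(L) = 1408/(-92) = 1408*(-1/92) = -352/23)
X(v) = 4*v
3206860/(-4268499) + G(949)/(((X(6) + 992)*1009)) = 3206860/(-4268499) - 352*1/(1009*(4*6 + 992))/23 = 3206860*(-1/4268499) - 352*1/(1009*(24 + 992))/23 = -3206860/4268499 - 352/(23*(1016*1009)) = -3206860/4268499 - 352/23/1025144 = -3206860/4268499 - 352/23*1/1025144 = -3206860/4268499 - 44/2947289 = -9451731016496/12580500149211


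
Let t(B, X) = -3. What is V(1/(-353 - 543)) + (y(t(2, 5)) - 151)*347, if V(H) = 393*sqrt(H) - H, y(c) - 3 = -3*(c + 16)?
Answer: -58140543/896 + 393*I*sqrt(14)/112 ≈ -64889.0 + 13.129*I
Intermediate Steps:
y(c) = -45 - 3*c (y(c) = 3 - 3*(c + 16) = 3 - 3*(16 + c) = 3 + (-48 - 3*c) = -45 - 3*c)
V(H) = -H + 393*sqrt(H)
V(1/(-353 - 543)) + (y(t(2, 5)) - 151)*347 = (-1/(-353 - 543) + 393*sqrt(1/(-353 - 543))) + ((-45 - 3*(-3)) - 151)*347 = (-1/(-896) + 393*sqrt(1/(-896))) + ((-45 + 9) - 151)*347 = (-1*(-1/896) + 393*sqrt(-1/896)) + (-36 - 151)*347 = (1/896 + 393*(I*sqrt(14)/112)) - 187*347 = (1/896 + 393*I*sqrt(14)/112) - 64889 = -58140543/896 + 393*I*sqrt(14)/112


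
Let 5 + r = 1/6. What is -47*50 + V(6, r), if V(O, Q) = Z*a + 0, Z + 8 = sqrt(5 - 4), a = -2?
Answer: -2336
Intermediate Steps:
Z = -7 (Z = -8 + sqrt(5 - 4) = -8 + sqrt(1) = -8 + 1 = -7)
r = -29/6 (r = -5 + 1/6 = -29/6 ≈ -4.8333)
V(O, Q) = 14 (V(O, Q) = -7*(-2) + 0 = 14 + 0 = 14)
-47*50 + V(6, r) = -47*50 + 14 = -2350 + 14 = -2336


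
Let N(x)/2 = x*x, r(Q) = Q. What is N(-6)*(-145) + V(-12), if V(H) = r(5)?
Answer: -10435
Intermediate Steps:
V(H) = 5
N(x) = 2*x² (N(x) = 2*(x*x) = 2*x²)
N(-6)*(-145) + V(-12) = (2*(-6)²)*(-145) + 5 = (2*36)*(-145) + 5 = 72*(-145) + 5 = -10440 + 5 = -10435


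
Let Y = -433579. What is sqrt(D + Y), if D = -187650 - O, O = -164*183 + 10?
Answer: I*sqrt(591227) ≈ 768.91*I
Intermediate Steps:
O = -30002 (O = -30012 + 10 = -30002)
D = -157648 (D = -187650 - 1*(-30002) = -187650 + 30002 = -157648)
sqrt(D + Y) = sqrt(-157648 - 433579) = sqrt(-591227) = I*sqrt(591227)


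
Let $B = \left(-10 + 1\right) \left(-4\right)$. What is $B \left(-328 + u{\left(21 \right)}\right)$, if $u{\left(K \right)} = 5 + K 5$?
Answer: $-7848$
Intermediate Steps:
$B = 36$ ($B = \left(-9\right) \left(-4\right) = 36$)
$u{\left(K \right)} = 5 + 5 K$
$B \left(-328 + u{\left(21 \right)}\right) = 36 \left(-328 + \left(5 + 5 \cdot 21\right)\right) = 36 \left(-328 + \left(5 + 105\right)\right) = 36 \left(-328 + 110\right) = 36 \left(-218\right) = -7848$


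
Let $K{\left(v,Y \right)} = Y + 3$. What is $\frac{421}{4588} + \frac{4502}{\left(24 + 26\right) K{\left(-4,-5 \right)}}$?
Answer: $- \frac{5153269}{114700} \approx -44.928$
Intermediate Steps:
$K{\left(v,Y \right)} = 3 + Y$
$\frac{421}{4588} + \frac{4502}{\left(24 + 26\right) K{\left(-4,-5 \right)}} = \frac{421}{4588} + \frac{4502}{\left(24 + 26\right) \left(3 - 5\right)} = 421 \cdot \frac{1}{4588} + \frac{4502}{50 \left(-2\right)} = \frac{421}{4588} + \frac{4502}{-100} = \frac{421}{4588} + 4502 \left(- \frac{1}{100}\right) = \frac{421}{4588} - \frac{2251}{50} = - \frac{5153269}{114700}$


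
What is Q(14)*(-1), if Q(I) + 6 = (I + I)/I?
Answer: 4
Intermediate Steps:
Q(I) = -4 (Q(I) = -6 + (I + I)/I = -6 + (2*I)/I = -6 + 2 = -4)
Q(14)*(-1) = -4*(-1) = 4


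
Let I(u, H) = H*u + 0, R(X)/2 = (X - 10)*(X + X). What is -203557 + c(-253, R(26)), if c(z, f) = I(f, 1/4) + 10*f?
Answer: -186501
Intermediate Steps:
R(X) = 4*X*(-10 + X) (R(X) = 2*((X - 10)*(X + X)) = 2*((-10 + X)*(2*X)) = 2*(2*X*(-10 + X)) = 4*X*(-10 + X))
I(u, H) = H*u
c(z, f) = 41*f/4 (c(z, f) = (1/4)*f + 10*f = (1*(¼))*f + 10*f = f/4 + 10*f = 41*f/4)
-203557 + c(-253, R(26)) = -203557 + 41*(4*26*(-10 + 26))/4 = -203557 + 41*(4*26*16)/4 = -203557 + (41/4)*1664 = -203557 + 17056 = -186501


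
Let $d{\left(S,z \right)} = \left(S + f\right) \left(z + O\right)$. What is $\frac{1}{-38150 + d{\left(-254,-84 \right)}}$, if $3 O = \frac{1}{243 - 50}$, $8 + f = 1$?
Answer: $- \frac{193}{3131705} \approx -6.1628 \cdot 10^{-5}$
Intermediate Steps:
$f = -7$ ($f = -8 + 1 = -7$)
$O = \frac{1}{579}$ ($O = \frac{1}{3 \left(243 - 50\right)} = \frac{1}{3 \cdot 193} = \frac{1}{3} \cdot \frac{1}{193} = \frac{1}{579} \approx 0.0017271$)
$d{\left(S,z \right)} = \left(-7 + S\right) \left(\frac{1}{579} + z\right)$ ($d{\left(S,z \right)} = \left(S - 7\right) \left(z + \frac{1}{579}\right) = \left(-7 + S\right) \left(\frac{1}{579} + z\right)$)
$\frac{1}{-38150 + d{\left(-254,-84 \right)}} = \frac{1}{-38150 - - \frac{4231245}{193}} = \frac{1}{-38150 + \left(- \frac{7}{579} + 588 - \frac{254}{579} + 21336\right)} = \frac{1}{-38150 + \frac{4231245}{193}} = \frac{1}{- \frac{3131705}{193}} = - \frac{193}{3131705}$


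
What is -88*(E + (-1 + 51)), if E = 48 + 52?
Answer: -13200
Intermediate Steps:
E = 100
-88*(E + (-1 + 51)) = -88*(100 + (-1 + 51)) = -88*(100 + 50) = -88*150 = -13200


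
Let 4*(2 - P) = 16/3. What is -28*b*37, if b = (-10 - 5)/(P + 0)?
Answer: 23310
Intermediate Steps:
P = ⅔ (P = 2 - 4/3 = ⅔ ≈ 0.66667)
b = -45/2 (b = (-10 - 5)/(⅔ + 0) = -15/⅔ = -15*3/2 = -45/2 ≈ -22.500)
-28*b*37 = -28*(-45/2)*37 = 630*37 = 23310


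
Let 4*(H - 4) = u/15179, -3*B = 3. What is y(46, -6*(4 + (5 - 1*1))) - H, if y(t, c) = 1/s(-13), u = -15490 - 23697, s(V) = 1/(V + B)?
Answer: -1053701/60716 ≈ -17.355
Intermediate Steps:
B = -1 (B = -⅓*3 = -1)
s(V) = 1/(-1 + V) (s(V) = 1/(V - 1) = 1/(-1 + V))
u = -39187
y(t, c) = -14 (y(t, c) = 1/(1/(-1 - 13)) = 1/(1/(-14)) = 1/(-1/14) = -14)
H = 203677/60716 (H = 4 + (-39187/15179)/4 = 4 + (-39187*1/15179)/4 = 4 + (¼)*(-39187/15179) = 4 - 39187/60716 = 203677/60716 ≈ 3.3546)
y(46, -6*(4 + (5 - 1*1))) - H = -14 - 1*203677/60716 = -14 - 203677/60716 = -1053701/60716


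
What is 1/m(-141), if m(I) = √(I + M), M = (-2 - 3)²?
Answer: -I*√29/58 ≈ -0.092848*I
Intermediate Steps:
M = 25 (M = (-5)² = 25)
m(I) = √(25 + I) (m(I) = √(I + 25) = √(25 + I))
1/m(-141) = 1/(√(25 - 141)) = 1/(√(-116)) = 1/(2*I*√29) = -I*√29/58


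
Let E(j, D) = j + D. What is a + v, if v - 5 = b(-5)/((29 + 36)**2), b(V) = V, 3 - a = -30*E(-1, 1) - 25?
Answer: 27884/845 ≈ 32.999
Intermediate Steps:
E(j, D) = D + j
a = 28 (a = 3 - (-30*(1 - 1) - 25) = 3 - (-30*0 - 25) = 3 - (0 - 25) = 3 - 1*(-25) = 3 + 25 = 28)
v = 4224/845 (v = 5 - 5/(29 + 36)**2 = 5 - 5/(65**2) = 5 - 5/4225 = 5 - 5*1/4225 = 5 - 1/845 = 4224/845 ≈ 4.9988)
a + v = 28 + 4224/845 = 27884/845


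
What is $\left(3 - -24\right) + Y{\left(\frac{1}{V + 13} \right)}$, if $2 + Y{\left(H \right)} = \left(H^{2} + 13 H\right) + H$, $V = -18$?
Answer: $\frac{556}{25} \approx 22.24$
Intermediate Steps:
$Y{\left(H \right)} = -2 + H^{2} + 14 H$ ($Y{\left(H \right)} = -2 + \left(\left(H^{2} + 13 H\right) + H\right) = -2 + \left(H^{2} + 14 H\right) = -2 + H^{2} + 14 H$)
$\left(3 - -24\right) + Y{\left(\frac{1}{V + 13} \right)} = \left(3 - -24\right) + \left(-2 + \left(\frac{1}{-18 + 13}\right)^{2} + \frac{14}{-18 + 13}\right) = \left(3 + 24\right) + \left(-2 + \left(\frac{1}{-5}\right)^{2} + \frac{14}{-5}\right) = 27 + \left(-2 + \left(- \frac{1}{5}\right)^{2} + 14 \left(- \frac{1}{5}\right)\right) = 27 - \frac{119}{25} = \frac{556}{25}$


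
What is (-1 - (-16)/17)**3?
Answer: -1/4913 ≈ -0.00020354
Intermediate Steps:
(-1 - (-16)/17)**3 = (-1 - 1*(-16/17))**3 = (-1 + 16/17)**3 = (-1/17)**3 = -1/4913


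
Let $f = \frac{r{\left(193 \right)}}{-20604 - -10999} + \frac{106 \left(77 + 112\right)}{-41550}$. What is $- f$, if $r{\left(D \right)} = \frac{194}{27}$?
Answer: $\frac{173452603}{359178975} \approx 0.48291$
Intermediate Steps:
$r{\left(D \right)} = \frac{194}{27}$ ($r{\left(D \right)} = 194 \cdot \frac{1}{27} = \frac{194}{27}$)
$f = - \frac{173452603}{359178975}$ ($f = \frac{194}{27 \left(-20604 - -10999\right)} + \frac{106 \left(77 + 112\right)}{-41550} = \frac{194}{27 \left(-20604 + 10999\right)} + 106 \cdot 189 \left(- \frac{1}{41550}\right) = \frac{194}{27 \left(-9605\right)} + 20034 \left(- \frac{1}{41550}\right) = \frac{194}{27} \left(- \frac{1}{9605}\right) - \frac{3339}{6925} = - \frac{194}{259335} - \frac{3339}{6925} = - \frac{173452603}{359178975} \approx -0.48291$)
$- f = \left(-1\right) \left(- \frac{173452603}{359178975}\right) = \frac{173452603}{359178975}$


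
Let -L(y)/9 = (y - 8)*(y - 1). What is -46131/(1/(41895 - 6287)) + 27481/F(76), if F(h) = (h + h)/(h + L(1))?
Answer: -3285237815/2 ≈ -1.6426e+9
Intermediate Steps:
L(y) = -9*(-1 + y)*(-8 + y) (L(y) = -9*(y - 8)*(y - 1) = -9*(-8 + y)*(-1 + y) = -9*(-1 + y)*(-8 + y))
F(h) = 2 (F(h) = (h + h)/(h + (-72 - 9*1² + 81*1)) = (2*h)/(h + (-72 - 9*1 + 81)) = (2*h)/(h + (-72 - 9 + 81)) = (2*h)/(h + 0) = (2*h)/h = 2)
-46131/(1/(41895 - 6287)) + 27481/F(76) = -46131/(1/(41895 - 6287)) + 27481/2 = -46131/(1/35608) + 27481*(½) = -46131/1/35608 + 27481/2 = -46131*35608 + 27481/2 = -1642632648 + 27481/2 = -3285237815/2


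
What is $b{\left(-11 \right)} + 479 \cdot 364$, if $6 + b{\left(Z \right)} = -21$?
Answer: $174329$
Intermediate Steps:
$b{\left(Z \right)} = -27$ ($b{\left(Z \right)} = -6 - 21 = -27$)
$b{\left(-11 \right)} + 479 \cdot 364 = -27 + 479 \cdot 364 = -27 + 174356 = 174329$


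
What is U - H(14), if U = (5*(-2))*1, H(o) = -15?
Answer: 5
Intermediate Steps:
U = -10 (U = -10*1 = -10)
U - H(14) = -10 - 1*(-15) = -10 + 15 = 5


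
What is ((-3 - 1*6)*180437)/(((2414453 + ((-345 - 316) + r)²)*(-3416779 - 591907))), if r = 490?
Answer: 1623933/9796001926084 ≈ 1.6577e-7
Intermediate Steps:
((-3 - 1*6)*180437)/(((2414453 + ((-345 - 316) + r)²)*(-3416779 - 591907))) = ((-3 - 1*6)*180437)/(((2414453 + ((-345 - 316) + 490)²)*(-3416779 - 591907))) = ((-3 - 6)*180437)/(((2414453 + (-661 + 490)²)*(-4008686))) = (-9*180437)/(((2414453 + (-171)²)*(-4008686))) = -1623933*(-1/(4008686*(2414453 + 29241))) = -1623933/(2443694*(-4008686)) = -1623933/(-9796001926084) = -1623933*(-1/9796001926084) = 1623933/9796001926084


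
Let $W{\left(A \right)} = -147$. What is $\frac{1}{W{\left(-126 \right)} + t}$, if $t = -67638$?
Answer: $- \frac{1}{67785} \approx -1.4753 \cdot 10^{-5}$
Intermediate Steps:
$\frac{1}{W{\left(-126 \right)} + t} = \frac{1}{-147 - 67638} = \frac{1}{-67785} = - \frac{1}{67785}$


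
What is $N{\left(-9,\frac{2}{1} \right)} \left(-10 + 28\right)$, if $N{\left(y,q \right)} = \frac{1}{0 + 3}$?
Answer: $6$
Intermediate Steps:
$N{\left(y,q \right)} = \frac{1}{3}$
$N{\left(-9,\frac{2}{1} \right)} \left(-10 + 28\right) = \frac{-10 + 28}{3} = \frac{1}{3} \cdot 18 = 6$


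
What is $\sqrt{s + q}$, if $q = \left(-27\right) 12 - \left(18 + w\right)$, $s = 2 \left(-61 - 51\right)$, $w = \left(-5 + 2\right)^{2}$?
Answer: $5 i \sqrt{23} \approx 23.979 i$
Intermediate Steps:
$w = 9$ ($w = \left(-3\right)^{2} = 9$)
$s = -224$ ($s = 2 \left(-112\right) = -224$)
$q = -351$ ($q = \left(-27\right) 12 - 27 = -324 - 27 = -351$)
$\sqrt{s + q} = \sqrt{-224 - 351} = \sqrt{-575} = 5 i \sqrt{23}$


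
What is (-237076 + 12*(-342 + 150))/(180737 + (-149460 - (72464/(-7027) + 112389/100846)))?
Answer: -33927080455592/4434160534055 ≈ -7.6513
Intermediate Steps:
(-237076 + 12*(-342 + 150))/(180737 + (-149460 - (72464/(-7027) + 112389/100846))) = (-237076 + 12*(-192))/(180737 + (-149460 - (72464*(-1/7027) + 112389*(1/100846)))) = (-237076 - 2304)/(180737 + (-149460 - (-72464/7027 + 112389/100846))) = -239380/(180737 + (-149460 - 1*(-6517947041/708644842))) = -239380/(180737 + (-149460 + 6517947041/708644842)) = -239380/(180737 - 105907540138279/708644842) = -239380/22170802670275/708644842 = -239380*708644842/22170802670275 = -33927080455592/4434160534055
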